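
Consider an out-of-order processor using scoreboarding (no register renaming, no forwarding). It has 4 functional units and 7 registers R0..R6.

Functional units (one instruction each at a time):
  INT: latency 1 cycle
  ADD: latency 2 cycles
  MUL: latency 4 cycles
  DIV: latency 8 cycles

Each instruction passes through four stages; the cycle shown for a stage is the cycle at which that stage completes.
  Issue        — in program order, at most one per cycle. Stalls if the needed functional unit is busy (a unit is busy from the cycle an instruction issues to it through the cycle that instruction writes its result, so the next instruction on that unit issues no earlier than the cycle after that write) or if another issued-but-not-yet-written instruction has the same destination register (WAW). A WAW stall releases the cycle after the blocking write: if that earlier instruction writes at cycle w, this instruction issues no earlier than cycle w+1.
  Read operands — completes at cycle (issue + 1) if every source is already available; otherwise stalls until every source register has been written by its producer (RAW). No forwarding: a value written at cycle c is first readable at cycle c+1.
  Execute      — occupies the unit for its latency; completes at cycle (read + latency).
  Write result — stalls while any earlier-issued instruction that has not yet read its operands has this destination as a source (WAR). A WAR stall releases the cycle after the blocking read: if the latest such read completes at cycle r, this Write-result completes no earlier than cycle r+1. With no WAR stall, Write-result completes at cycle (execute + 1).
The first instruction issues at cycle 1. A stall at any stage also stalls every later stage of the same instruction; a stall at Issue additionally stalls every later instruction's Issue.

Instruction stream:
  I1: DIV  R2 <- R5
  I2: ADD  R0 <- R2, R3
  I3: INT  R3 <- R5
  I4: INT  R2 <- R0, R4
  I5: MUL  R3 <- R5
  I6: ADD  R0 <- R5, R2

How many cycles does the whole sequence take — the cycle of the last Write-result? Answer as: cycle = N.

  I1 | 1 | 2 | 10 | 11
  I2 | 2 | 12 | 14 | 15   RAW R2: wait I1 write@11
  I3 | 3 | 4 | 5 | 13   WAR R3: wait I2 read@12
  I4 | 14 | 16 | 17 | 18   struct: INT busy until I3 writes@13 · RAW R0: wait I2 write@15
  I5 | 15 | 16 | 20 | 21
  I6 | 16 | 19 | 21 | 22   RAW R2: wait I4 write@18

cycle = 22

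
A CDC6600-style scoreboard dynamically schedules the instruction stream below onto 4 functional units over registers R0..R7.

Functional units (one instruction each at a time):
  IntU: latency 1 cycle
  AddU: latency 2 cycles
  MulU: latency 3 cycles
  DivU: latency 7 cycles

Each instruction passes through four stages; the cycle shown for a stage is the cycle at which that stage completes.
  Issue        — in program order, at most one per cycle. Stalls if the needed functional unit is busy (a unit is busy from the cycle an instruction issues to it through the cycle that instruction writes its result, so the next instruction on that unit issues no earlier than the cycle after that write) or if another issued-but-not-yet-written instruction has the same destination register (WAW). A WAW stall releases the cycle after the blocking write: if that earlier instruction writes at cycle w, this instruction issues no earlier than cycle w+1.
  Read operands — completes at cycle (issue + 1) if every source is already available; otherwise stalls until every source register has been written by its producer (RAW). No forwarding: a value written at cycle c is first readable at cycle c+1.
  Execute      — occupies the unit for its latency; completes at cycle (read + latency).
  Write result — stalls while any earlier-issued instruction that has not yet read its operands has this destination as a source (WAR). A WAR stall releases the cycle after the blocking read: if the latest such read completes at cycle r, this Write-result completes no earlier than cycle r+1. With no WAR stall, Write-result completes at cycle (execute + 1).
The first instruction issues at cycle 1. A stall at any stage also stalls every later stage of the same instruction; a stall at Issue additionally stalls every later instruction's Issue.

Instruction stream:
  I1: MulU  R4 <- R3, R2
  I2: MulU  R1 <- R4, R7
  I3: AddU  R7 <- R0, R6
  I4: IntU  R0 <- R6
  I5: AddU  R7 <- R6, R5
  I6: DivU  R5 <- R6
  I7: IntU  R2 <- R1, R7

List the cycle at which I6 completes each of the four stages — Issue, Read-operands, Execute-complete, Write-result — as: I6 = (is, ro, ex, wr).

t=1  I1 dispatched to MulU
t=2  I1 operands ready
t=5  I1 complete
t=6  R4←I1
t=7  I2 dispatched to MulU
t=8  I2 operands ready, I3 dispatched to AddU
t=9  I3 operands ready, I4 dispatched to IntU
t=10  I4 operands ready
t=11  I2 complete, I3 complete, I4 complete
t=12  R1←I2, R7←I3, R0←I4
t=13  I5 dispatched to AddU
t=14  I5 operands ready, I6 dispatched to DivU
t=15  I6 operands ready, I7 dispatched to IntU
t=16  I5 complete
t=17  R7←I5
t=18  I7 operands ready
t=19  I7 complete
t=20  R2←I7
t=22  I6 complete
t=23  R5←I6

I6 = (14, 15, 22, 23)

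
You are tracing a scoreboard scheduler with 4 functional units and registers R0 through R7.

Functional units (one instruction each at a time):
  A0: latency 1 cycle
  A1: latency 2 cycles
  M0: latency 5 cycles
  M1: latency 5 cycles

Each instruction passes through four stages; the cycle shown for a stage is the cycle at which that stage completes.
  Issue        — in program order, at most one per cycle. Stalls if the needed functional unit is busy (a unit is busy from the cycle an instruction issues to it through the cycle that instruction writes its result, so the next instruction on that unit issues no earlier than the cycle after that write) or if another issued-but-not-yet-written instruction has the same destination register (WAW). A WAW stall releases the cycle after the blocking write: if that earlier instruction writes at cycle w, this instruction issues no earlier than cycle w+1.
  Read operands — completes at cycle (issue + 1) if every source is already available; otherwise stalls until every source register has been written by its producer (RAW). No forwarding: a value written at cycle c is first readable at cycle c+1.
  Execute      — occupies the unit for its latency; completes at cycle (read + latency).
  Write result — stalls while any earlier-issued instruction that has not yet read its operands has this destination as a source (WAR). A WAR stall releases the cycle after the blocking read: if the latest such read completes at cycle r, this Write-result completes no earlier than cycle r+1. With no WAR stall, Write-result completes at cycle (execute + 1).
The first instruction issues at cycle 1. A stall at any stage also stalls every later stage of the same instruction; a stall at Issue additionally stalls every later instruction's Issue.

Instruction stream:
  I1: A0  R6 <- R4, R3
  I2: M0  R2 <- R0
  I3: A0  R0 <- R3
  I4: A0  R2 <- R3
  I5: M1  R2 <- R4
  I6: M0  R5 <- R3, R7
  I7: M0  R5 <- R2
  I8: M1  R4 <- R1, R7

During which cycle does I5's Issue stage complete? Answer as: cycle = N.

cycle = 14

[I1] 1/2/3/4
[I2] 2/3/8/9
[I3] 5/6/7/8  (struct: A0 busy until I1 writes@4)
[I4] 10/11/12/13  (WAW R2: wait I2 write@9)
[I5] 14/15/20/21  (WAW R2: wait I4 write@13)
[I6] 15/16/21/22
[I7] 23/24/29/30  (struct: M0 busy until I6 writes@22)
[I8] 24/25/30/31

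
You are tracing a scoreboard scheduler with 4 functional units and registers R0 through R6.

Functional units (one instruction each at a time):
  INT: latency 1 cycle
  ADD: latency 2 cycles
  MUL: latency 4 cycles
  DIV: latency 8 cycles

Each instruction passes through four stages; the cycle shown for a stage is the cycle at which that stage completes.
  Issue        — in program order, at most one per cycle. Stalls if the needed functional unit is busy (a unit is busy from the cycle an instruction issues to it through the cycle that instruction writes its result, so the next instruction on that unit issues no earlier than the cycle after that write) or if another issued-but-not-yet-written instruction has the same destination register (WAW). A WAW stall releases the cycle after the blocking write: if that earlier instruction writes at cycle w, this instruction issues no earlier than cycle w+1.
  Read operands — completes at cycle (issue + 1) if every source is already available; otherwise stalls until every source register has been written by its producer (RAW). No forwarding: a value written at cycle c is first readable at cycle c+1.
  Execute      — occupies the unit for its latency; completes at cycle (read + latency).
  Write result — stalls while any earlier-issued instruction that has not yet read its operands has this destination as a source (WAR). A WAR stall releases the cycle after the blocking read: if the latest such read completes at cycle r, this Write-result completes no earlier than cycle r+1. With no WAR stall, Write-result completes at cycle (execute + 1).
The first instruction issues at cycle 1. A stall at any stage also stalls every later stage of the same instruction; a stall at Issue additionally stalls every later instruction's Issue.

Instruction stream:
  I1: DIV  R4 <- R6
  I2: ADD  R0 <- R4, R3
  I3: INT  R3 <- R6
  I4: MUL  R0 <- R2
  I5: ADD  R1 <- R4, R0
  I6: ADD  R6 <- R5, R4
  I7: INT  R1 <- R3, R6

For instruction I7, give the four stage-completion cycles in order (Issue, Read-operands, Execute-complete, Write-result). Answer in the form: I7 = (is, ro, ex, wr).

t=1  I1 issues→DIV
t=2  I1 reads | I2 issues→ADD
t=3  I3 issues→INT
t=4  I3 reads
t=5  I3 exec-done
t=10  I1 exec-done
t=11  I1 writes R4
t=12  I2 reads
t=13  I3 writes R3
t=14  I2 exec-done
t=15  I2 writes R0
t=16  I4 issues→MUL
t=17  I4 reads | I5 issues→ADD
t=21  I4 exec-done
t=22  I4 writes R0
t=23  I5 reads
t=25  I5 exec-done
t=26  I5 writes R1
t=27  I6 issues→ADD
t=28  I6 reads | I7 issues→INT
t=30  I6 exec-done
t=31  I6 writes R6
t=32  I7 reads
t=33  I7 exec-done
t=34  I7 writes R1

I7 = (28, 32, 33, 34)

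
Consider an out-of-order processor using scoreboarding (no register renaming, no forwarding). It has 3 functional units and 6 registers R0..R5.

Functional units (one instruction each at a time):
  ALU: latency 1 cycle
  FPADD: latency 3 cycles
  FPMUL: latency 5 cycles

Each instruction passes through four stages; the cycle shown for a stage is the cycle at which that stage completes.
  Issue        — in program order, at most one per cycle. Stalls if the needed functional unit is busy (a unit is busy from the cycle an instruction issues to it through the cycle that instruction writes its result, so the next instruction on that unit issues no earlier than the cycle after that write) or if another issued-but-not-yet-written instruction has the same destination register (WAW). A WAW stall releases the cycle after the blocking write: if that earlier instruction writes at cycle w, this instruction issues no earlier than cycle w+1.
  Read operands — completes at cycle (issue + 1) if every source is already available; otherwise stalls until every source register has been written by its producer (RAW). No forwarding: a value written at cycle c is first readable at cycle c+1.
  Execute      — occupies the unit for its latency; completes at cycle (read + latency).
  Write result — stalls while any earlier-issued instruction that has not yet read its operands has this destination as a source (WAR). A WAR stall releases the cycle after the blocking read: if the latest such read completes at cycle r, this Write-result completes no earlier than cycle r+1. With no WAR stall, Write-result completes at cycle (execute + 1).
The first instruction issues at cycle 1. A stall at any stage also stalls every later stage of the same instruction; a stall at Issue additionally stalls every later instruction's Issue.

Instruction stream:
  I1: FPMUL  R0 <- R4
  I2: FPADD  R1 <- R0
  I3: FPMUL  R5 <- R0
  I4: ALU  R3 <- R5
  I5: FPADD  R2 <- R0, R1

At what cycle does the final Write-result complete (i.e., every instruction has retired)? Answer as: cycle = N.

[I1] 1/2/7/8
[I2] 2/9/12/13  (RAW R0: wait I1 write@8)
[I3] 9/10/15/16  (struct: FPMUL busy until I1 writes@8)
[I4] 10/17/18/19  (RAW R5: wait I3 write@16)
[I5] 14/15/18/19  (struct: FPADD busy until I2 writes@13)

cycle = 19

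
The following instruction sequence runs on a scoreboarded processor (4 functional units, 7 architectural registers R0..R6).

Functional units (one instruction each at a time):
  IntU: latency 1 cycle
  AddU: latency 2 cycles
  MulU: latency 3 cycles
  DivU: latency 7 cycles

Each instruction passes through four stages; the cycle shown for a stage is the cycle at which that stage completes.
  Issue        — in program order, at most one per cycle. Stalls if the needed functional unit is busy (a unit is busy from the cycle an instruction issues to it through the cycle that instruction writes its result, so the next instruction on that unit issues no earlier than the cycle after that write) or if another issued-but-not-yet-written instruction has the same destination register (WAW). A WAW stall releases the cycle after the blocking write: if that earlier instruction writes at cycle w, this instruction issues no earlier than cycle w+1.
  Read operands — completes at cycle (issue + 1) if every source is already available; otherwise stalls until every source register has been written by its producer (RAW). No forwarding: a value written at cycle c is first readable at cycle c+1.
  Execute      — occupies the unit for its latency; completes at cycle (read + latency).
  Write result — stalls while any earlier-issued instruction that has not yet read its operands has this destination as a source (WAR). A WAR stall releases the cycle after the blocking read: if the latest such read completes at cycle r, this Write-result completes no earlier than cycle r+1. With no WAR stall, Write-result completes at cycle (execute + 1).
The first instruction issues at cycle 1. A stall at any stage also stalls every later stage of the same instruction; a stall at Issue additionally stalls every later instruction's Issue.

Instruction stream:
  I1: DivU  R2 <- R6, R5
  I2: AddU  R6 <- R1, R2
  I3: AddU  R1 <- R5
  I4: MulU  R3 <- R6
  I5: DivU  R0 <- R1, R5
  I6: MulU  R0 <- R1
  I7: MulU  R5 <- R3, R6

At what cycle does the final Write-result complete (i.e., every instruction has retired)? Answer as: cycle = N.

cycle = 40

c1: I1→DivU
c2: I1 RO | I2→AddU
c9: I1 EX
c10: I1 WR R2
c11: I2 RO
c13: I2 EX
c14: I2 WR R6
c15: I3→AddU
c16: I3 RO | I4→MulU
c17: I4 RO | I5→DivU
c18: I3 EX
c19: I3 WR R1
c20: I4 EX | I5 RO
c21: I4 WR R3
c27: I5 EX
c28: I5 WR R0
c29: I6→MulU
c30: I6 RO
c33: I6 EX
c34: I6 WR R0
c35: I7→MulU
c36: I7 RO
c39: I7 EX
c40: I7 WR R5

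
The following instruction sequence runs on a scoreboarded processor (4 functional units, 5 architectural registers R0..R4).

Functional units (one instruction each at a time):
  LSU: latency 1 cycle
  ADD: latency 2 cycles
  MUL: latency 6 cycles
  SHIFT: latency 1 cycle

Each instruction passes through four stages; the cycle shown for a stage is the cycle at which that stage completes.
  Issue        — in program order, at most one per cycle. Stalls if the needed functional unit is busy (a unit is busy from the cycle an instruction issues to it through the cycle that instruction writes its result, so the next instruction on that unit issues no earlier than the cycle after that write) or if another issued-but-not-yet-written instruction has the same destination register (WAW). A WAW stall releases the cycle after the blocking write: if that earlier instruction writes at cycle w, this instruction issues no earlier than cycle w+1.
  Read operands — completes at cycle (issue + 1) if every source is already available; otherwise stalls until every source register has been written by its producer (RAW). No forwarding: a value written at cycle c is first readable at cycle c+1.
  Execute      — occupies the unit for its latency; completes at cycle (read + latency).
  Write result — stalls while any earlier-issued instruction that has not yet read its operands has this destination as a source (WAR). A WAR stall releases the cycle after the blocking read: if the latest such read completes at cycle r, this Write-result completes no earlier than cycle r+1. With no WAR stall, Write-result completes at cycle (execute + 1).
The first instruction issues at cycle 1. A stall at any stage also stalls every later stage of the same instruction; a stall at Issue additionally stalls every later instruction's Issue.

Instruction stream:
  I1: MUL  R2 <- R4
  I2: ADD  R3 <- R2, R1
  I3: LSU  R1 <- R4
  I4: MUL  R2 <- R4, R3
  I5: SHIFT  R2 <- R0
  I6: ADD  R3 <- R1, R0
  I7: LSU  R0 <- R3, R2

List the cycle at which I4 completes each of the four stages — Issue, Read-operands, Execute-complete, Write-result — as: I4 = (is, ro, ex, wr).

  I1 | 1 | 2 | 8 | 9
  I2 | 2 | 10 | 12 | 13   RAW R2: wait I1 write@9
  I3 | 3 | 4 | 5 | 11   WAR R1: wait I2 read@10
  I4 | 10 | 14 | 20 | 21   struct: MUL busy until I1 writes@9 · RAW R3: wait I2 write@13
  I5 | 22 | 23 | 24 | 25   WAW R2: wait I4 write@21
  I6 | 23 | 24 | 26 | 27
  I7 | 24 | 28 | 29 | 30   RAW R3: wait I6 write@27

I4 = (10, 14, 20, 21)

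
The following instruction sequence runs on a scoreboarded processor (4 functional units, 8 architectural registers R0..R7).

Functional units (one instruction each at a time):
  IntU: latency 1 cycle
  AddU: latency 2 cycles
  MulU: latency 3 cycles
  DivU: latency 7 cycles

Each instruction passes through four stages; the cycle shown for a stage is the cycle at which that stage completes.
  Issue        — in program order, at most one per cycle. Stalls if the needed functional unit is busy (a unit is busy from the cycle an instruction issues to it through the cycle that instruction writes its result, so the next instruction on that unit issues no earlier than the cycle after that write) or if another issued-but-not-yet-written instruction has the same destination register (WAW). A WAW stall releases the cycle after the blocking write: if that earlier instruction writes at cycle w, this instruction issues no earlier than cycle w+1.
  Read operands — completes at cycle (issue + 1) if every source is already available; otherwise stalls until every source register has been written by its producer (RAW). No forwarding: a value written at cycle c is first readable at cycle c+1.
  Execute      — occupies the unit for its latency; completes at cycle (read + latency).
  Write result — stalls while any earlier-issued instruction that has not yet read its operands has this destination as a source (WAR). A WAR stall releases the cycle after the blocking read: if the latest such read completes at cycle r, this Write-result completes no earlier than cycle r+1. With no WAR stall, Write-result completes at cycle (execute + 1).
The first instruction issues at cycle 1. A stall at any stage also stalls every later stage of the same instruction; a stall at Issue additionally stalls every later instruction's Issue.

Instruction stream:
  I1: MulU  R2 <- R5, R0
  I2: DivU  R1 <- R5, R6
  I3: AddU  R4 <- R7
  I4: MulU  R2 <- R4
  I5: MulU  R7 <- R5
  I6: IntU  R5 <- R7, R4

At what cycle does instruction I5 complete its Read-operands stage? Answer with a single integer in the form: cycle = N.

cycle 1: I1 dispatched to MulU
cycle 2: I1 operands ready; I2 dispatched to DivU
cycle 3: I2 operands ready; I3 dispatched to AddU
cycle 4: I3 operands ready
cycle 5: I1 complete
cycle 6: R2←I1; I3 complete
cycle 7: R4←I3; I4 dispatched to MulU
cycle 8: I4 operands ready
cycle 10: I2 complete
cycle 11: R1←I2; I4 complete
cycle 12: R2←I4
cycle 13: I5 dispatched to MulU
cycle 14: I5 operands ready; I6 dispatched to IntU
cycle 17: I5 complete
cycle 18: R7←I5
cycle 19: I6 operands ready
cycle 20: I6 complete
cycle 21: R5←I6

cycle = 14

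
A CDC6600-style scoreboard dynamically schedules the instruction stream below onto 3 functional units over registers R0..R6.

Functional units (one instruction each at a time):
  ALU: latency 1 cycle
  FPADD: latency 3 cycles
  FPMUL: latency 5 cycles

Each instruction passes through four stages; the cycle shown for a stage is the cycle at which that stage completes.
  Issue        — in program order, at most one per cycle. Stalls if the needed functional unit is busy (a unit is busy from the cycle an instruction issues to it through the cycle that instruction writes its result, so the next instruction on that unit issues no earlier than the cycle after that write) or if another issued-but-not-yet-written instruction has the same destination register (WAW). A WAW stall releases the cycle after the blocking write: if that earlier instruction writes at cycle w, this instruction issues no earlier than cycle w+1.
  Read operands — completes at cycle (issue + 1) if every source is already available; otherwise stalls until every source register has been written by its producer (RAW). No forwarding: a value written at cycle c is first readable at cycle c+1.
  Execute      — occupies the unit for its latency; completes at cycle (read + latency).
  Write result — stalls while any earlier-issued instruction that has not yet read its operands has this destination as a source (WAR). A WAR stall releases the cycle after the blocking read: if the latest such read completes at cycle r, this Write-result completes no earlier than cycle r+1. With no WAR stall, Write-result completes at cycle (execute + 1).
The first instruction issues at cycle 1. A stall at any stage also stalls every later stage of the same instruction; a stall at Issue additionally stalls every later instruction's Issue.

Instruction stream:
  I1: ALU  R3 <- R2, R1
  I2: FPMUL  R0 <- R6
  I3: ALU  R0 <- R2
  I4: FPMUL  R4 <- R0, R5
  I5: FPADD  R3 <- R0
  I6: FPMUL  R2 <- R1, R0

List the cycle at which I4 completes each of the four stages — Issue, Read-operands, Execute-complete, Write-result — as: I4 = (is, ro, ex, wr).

c1: issue I1 (ALU)
c2: I1 read-ops; issue I2 (FPMUL)
c3: I1 finished on ALU; I2 read-ops
c4: I1→R3
c8: I2 finished on FPMUL
c9: I2→R0
c10: issue I3 (ALU)
c11: I3 read-ops; issue I4 (FPMUL)
c12: I3 finished on ALU; issue I5 (FPADD)
c13: I3→R0
c14: I4 read-ops; I5 read-ops
c17: I5 finished on FPADD
c18: I5→R3
c19: I4 finished on FPMUL
c20: I4→R4
c21: issue I6 (FPMUL)
c22: I6 read-ops
c27: I6 finished on FPMUL
c28: I6→R2

I4 = (11, 14, 19, 20)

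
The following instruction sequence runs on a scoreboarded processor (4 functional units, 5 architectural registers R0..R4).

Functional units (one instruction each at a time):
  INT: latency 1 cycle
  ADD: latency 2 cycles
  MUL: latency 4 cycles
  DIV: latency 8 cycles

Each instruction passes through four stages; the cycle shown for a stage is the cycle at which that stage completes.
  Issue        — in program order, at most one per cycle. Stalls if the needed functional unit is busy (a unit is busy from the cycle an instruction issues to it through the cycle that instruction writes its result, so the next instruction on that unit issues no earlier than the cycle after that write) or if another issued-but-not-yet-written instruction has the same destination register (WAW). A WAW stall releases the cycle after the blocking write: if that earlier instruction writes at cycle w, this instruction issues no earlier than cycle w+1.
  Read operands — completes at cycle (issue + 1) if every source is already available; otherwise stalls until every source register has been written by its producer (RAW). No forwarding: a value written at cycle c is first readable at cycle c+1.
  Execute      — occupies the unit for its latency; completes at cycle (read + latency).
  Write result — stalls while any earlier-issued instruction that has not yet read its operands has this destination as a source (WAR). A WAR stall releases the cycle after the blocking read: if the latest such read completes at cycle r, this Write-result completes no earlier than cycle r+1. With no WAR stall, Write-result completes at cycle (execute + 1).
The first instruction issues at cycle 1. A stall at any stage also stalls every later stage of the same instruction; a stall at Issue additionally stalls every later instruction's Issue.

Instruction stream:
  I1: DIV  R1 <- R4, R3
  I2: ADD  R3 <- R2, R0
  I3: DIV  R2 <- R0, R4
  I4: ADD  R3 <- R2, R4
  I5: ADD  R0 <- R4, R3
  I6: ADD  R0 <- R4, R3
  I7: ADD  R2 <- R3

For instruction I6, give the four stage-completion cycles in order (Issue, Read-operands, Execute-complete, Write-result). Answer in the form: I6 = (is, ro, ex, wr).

I1  is:1  ro:2  ex:10  wr:11
I2  is:2  ro:3  ex:5  wr:6
I3  is:12  ro:13  ex:21  wr:22  — struct: DIV busy until I1 writes@11
I4  is:13  ro:23  ex:25  wr:26  — RAW R2: wait I3 write@22
I5  is:27  ro:28  ex:30  wr:31  — struct: ADD busy until I4 writes@26
I6  is:32  ro:33  ex:35  wr:36  — struct: ADD busy until I5 writes@31
I7  is:37  ro:38  ex:40  wr:41  — struct: ADD busy until I6 writes@36

I6 = (32, 33, 35, 36)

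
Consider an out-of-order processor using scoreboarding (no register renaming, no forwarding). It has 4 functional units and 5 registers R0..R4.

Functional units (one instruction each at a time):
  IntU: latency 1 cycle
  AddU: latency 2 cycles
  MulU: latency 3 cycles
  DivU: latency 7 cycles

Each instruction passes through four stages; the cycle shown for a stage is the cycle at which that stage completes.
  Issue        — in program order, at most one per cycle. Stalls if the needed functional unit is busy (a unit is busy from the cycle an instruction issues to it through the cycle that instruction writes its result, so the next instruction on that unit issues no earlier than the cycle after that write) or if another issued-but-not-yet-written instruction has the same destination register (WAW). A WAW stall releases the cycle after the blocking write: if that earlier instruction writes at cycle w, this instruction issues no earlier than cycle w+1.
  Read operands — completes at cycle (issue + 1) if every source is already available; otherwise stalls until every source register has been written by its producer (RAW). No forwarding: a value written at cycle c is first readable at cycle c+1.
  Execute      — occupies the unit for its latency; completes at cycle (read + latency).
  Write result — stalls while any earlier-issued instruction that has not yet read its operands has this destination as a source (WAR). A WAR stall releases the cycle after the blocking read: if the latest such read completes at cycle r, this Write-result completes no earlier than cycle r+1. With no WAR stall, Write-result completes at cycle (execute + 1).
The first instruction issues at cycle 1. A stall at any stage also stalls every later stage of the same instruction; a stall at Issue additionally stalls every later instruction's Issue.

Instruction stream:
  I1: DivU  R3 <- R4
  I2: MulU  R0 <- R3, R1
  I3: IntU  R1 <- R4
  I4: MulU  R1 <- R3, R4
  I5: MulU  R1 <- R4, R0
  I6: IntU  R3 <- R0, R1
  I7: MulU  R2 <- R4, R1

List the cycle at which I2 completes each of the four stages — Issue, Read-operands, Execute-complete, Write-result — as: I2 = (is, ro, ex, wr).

I1: IS=1 RO=2 EX=9 WR=10
I2: IS=2 RO=11 EX=14 WR=15  [RAW R3: wait I1 write@10]
I3: IS=3 RO=4 EX=5 WR=12  [WAR R1: wait I2 read@11]
I4: IS=16 RO=17 EX=20 WR=21  [struct: MulU busy until I2 writes@15]
I5: IS=22 RO=23 EX=26 WR=27  [struct: MulU busy until I4 writes@21]
I6: IS=23 RO=28 EX=29 WR=30  [RAW R1: wait I5 write@27]
I7: IS=28 RO=29 EX=32 WR=33  [struct: MulU busy until I5 writes@27]

I2 = (2, 11, 14, 15)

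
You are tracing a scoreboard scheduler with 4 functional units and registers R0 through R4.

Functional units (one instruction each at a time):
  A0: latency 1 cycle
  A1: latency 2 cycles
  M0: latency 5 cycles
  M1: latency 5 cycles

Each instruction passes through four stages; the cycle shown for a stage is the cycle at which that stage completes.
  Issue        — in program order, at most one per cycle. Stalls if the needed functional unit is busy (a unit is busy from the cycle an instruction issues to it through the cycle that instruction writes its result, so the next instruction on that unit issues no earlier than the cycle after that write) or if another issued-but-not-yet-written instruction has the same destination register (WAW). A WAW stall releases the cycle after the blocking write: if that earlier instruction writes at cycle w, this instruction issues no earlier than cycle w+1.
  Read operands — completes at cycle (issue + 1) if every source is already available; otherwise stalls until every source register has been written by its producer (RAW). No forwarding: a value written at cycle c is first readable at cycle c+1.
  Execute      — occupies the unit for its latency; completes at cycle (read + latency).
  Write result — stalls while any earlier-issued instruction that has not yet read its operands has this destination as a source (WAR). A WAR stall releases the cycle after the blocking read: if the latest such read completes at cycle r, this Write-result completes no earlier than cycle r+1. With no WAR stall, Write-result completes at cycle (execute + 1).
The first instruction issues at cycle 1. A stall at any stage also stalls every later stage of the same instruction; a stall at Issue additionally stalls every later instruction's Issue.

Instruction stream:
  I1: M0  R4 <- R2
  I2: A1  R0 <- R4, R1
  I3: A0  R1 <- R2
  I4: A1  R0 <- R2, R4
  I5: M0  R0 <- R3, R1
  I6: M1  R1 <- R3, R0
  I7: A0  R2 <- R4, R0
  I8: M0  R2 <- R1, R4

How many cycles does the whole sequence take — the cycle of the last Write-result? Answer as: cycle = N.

cycle = 39

[I1] 1/2/7/8
[I2] 2/9/11/12  (RAW R4: wait I1 write@8)
[I3] 3/4/5/10  (WAR R1: wait I2 read@9)
[I4] 13/14/16/17  (struct: A1 busy until I2 writes@12)
[I5] 18/19/24/25  (WAW R0: wait I4 write@17)
[I6] 19/26/31/32  (RAW R0: wait I5 write@25)
[I7] 20/26/27/28  (RAW R0: wait I5 write@25)
[I8] 29/33/38/39  (WAW R2: wait I7 write@28; RAW R1: wait I6 write@32)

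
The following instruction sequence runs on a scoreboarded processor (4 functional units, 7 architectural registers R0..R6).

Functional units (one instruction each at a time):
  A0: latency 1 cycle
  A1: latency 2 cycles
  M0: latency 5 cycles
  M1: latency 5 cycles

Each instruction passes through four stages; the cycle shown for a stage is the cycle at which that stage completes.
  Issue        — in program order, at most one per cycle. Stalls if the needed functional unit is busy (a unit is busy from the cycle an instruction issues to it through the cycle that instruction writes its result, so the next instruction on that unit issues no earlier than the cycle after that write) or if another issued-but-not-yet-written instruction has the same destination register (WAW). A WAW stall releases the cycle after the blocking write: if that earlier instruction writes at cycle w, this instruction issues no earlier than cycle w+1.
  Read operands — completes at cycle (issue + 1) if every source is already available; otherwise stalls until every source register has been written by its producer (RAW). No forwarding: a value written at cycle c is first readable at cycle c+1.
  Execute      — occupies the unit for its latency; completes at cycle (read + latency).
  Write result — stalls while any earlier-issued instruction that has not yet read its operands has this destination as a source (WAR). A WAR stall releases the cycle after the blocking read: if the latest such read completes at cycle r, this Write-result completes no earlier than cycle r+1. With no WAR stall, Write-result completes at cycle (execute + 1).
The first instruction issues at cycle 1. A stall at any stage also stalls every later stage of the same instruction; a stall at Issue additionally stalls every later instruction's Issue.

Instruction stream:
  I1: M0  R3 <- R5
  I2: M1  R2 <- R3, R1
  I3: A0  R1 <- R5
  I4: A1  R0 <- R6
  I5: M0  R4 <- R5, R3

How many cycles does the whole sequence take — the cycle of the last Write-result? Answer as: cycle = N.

cycle = 16

1) issue 1, read 2, done 7, write 8
2) issue 2, read 9, done 14, write 15  <RAW R3: wait I1 write@8>
3) issue 3, read 4, done 5, write 10  <WAR R1: wait I2 read@9>
4) issue 4, read 5, done 7, write 8
5) issue 9, read 10, done 15, write 16  <struct: M0 busy until I1 writes@8>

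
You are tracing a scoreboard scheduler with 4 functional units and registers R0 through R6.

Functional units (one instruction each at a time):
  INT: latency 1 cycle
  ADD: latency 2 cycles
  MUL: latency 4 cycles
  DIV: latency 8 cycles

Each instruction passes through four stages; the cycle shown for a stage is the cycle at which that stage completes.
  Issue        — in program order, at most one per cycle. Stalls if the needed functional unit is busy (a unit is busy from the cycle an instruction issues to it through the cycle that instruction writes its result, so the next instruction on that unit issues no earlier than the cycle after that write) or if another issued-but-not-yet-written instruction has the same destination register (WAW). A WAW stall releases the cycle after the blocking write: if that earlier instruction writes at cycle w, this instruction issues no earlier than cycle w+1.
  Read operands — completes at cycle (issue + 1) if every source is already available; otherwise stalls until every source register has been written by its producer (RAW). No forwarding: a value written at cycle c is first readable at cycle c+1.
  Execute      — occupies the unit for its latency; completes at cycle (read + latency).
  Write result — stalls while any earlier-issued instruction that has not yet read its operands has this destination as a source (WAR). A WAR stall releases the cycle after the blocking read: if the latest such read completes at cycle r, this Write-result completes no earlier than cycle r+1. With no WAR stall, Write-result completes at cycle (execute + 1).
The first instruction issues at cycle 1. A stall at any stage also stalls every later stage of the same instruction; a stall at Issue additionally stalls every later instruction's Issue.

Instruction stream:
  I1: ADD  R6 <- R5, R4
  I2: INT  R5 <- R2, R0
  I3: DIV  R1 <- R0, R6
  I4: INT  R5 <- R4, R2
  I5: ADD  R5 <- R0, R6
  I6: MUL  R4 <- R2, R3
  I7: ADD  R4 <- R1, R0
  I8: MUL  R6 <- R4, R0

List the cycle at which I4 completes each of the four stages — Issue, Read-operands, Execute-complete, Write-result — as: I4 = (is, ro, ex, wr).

t=1  issue I1 (ADD)
t=2  I1 read-ops, issue I2 (INT)
t=3  I2 read-ops, issue I3 (DIV)
t=4  I1 finished on ADD, I2 finished on INT
t=5  I1→R6, I2→R5
t=6  I3 read-ops, issue I4 (INT)
t=7  I4 read-ops
t=8  I4 finished on INT
t=9  I4→R5
t=10  issue I5 (ADD)
t=11  I5 read-ops, issue I6 (MUL)
t=12  I6 read-ops
t=13  I5 finished on ADD
t=14  I3 finished on DIV, I5→R5
t=15  I3→R1
t=16  I6 finished on MUL
t=17  I6→R4
t=18  issue I7 (ADD)
t=19  I7 read-ops, issue I8 (MUL)
t=21  I7 finished on ADD
t=22  I7→R4
t=23  I8 read-ops
t=27  I8 finished on MUL
t=28  I8→R6

I4 = (6, 7, 8, 9)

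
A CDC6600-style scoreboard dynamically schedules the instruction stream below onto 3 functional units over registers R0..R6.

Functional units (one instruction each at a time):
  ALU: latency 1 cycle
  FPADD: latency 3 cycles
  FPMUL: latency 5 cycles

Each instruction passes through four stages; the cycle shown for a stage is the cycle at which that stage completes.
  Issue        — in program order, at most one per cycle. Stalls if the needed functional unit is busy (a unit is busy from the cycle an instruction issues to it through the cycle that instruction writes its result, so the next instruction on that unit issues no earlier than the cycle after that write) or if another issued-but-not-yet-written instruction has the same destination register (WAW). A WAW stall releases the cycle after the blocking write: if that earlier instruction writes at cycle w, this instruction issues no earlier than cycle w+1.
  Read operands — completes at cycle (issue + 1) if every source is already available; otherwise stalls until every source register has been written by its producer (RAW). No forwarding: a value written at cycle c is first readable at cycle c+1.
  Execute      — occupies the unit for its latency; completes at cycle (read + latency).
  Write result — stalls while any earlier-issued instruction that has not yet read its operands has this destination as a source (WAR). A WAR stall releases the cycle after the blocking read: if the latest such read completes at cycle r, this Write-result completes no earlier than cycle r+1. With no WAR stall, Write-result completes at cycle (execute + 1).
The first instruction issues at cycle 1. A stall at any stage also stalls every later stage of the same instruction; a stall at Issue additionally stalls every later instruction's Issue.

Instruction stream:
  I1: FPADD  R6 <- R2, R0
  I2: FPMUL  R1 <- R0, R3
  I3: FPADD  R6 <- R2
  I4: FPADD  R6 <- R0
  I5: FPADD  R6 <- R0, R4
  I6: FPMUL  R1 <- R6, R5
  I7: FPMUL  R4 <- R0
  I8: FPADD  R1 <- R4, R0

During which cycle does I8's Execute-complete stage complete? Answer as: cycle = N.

cycle = 43

I1  is:1  ro:2  ex:5  wr:6
I2  is:2  ro:3  ex:8  wr:9
I3  is:7  ro:8  ex:11  wr:12  — struct: FPADD busy until I1 writes@6
I4  is:13  ro:14  ex:17  wr:18  — struct: FPADD busy until I3 writes@12
I5  is:19  ro:20  ex:23  wr:24  — struct: FPADD busy until I4 writes@18
I6  is:20  ro:25  ex:30  wr:31  — RAW R6: wait I5 write@24
I7  is:32  ro:33  ex:38  wr:39  — struct: FPMUL busy until I6 writes@31
I8  is:33  ro:40  ex:43  wr:44  — RAW R4: wait I7 write@39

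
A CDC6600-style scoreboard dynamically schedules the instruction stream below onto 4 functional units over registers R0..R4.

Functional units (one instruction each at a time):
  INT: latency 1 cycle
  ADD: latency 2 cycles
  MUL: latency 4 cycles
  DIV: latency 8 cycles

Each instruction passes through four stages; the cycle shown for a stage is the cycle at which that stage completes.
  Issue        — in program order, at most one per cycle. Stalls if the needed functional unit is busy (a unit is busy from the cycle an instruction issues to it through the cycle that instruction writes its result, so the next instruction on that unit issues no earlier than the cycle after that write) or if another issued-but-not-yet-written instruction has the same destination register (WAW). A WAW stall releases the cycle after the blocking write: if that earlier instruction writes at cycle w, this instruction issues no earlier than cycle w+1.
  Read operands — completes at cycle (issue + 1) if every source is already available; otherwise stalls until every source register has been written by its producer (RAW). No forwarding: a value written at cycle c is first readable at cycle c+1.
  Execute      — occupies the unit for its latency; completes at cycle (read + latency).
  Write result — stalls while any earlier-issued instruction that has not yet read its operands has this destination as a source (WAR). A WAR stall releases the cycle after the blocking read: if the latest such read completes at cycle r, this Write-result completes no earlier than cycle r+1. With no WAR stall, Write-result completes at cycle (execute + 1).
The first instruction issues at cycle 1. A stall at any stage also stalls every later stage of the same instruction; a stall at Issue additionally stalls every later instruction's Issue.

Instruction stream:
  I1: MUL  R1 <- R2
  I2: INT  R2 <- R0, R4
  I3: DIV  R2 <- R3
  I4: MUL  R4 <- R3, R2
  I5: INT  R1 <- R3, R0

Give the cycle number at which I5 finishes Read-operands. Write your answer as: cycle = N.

[I1] 1/2/6/7
[I2] 2/3/4/5
[I3] 6/7/15/16  (WAW R2: wait I2 write@5)
[I4] 8/17/21/22  (struct: MUL busy until I1 writes@7; RAW R2: wait I3 write@16)
[I5] 9/10/11/12

cycle = 10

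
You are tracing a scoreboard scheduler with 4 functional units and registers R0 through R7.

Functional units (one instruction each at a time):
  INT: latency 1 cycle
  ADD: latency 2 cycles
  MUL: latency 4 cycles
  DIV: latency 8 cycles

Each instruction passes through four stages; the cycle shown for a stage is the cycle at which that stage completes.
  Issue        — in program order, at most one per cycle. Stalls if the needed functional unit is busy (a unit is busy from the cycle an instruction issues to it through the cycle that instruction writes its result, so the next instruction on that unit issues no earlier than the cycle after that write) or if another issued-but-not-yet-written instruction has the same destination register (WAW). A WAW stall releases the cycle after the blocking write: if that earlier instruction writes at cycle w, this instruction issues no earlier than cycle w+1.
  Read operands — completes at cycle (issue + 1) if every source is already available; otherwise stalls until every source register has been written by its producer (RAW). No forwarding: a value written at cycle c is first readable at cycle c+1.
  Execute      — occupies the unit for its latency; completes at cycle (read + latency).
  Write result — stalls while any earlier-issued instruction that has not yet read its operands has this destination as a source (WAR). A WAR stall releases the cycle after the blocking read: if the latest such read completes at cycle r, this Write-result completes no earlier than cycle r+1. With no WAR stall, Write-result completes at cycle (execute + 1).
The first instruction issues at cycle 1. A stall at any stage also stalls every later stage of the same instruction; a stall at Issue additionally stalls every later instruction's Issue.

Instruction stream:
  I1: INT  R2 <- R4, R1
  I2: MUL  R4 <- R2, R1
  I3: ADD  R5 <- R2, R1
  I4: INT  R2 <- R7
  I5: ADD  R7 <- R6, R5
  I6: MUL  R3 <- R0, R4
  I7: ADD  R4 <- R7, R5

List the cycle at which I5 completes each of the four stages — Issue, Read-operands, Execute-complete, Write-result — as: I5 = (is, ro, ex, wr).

I1  is:1  ro:2  ex:3  wr:4
I2  is:2  ro:5  ex:9  wr:10  — RAW R2: wait I1 write@4
I3  is:3  ro:5  ex:7  wr:8  — RAW R2: wait I1 write@4
I4  is:5  ro:6  ex:7  wr:8  — struct: INT busy until I1 writes@4
I5  is:9  ro:10  ex:12  wr:13  — struct: ADD busy until I3 writes@8
I6  is:11  ro:12  ex:16  wr:17  — struct: MUL busy until I2 writes@10
I7  is:14  ro:15  ex:17  wr:18  — struct: ADD busy until I5 writes@13

I5 = (9, 10, 12, 13)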